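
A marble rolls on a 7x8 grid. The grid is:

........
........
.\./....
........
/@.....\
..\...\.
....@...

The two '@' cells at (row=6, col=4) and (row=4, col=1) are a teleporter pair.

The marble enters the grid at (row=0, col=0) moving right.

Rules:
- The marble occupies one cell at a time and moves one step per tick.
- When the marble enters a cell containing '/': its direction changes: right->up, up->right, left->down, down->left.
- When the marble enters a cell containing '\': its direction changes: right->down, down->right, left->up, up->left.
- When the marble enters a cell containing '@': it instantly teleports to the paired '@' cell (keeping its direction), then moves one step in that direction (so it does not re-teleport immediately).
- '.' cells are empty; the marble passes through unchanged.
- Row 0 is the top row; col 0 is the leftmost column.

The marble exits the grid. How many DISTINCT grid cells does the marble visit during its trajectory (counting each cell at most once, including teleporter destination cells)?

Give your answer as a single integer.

Step 1: enter (0,0), '.' pass, move right to (0,1)
Step 2: enter (0,1), '.' pass, move right to (0,2)
Step 3: enter (0,2), '.' pass, move right to (0,3)
Step 4: enter (0,3), '.' pass, move right to (0,4)
Step 5: enter (0,4), '.' pass, move right to (0,5)
Step 6: enter (0,5), '.' pass, move right to (0,6)
Step 7: enter (0,6), '.' pass, move right to (0,7)
Step 8: enter (0,7), '.' pass, move right to (0,8)
Step 9: at (0,8) — EXIT via right edge, pos 0
Distinct cells visited: 8 (path length 8)

Answer: 8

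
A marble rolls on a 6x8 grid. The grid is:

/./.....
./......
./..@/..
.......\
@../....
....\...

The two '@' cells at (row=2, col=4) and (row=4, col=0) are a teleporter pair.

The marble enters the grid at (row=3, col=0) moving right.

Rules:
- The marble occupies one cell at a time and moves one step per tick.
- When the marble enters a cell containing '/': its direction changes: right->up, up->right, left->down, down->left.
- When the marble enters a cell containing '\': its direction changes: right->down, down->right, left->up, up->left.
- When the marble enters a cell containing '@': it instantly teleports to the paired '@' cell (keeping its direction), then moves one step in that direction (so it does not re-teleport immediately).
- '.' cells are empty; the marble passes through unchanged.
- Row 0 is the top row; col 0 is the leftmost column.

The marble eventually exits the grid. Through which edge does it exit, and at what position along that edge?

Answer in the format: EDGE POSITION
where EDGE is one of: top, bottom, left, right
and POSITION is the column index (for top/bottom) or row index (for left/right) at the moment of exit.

Answer: bottom 7

Derivation:
Step 1: enter (3,0), '.' pass, move right to (3,1)
Step 2: enter (3,1), '.' pass, move right to (3,2)
Step 3: enter (3,2), '.' pass, move right to (3,3)
Step 4: enter (3,3), '.' pass, move right to (3,4)
Step 5: enter (3,4), '.' pass, move right to (3,5)
Step 6: enter (3,5), '.' pass, move right to (3,6)
Step 7: enter (3,6), '.' pass, move right to (3,7)
Step 8: enter (3,7), '\' deflects right->down, move down to (4,7)
Step 9: enter (4,7), '.' pass, move down to (5,7)
Step 10: enter (5,7), '.' pass, move down to (6,7)
Step 11: at (6,7) — EXIT via bottom edge, pos 7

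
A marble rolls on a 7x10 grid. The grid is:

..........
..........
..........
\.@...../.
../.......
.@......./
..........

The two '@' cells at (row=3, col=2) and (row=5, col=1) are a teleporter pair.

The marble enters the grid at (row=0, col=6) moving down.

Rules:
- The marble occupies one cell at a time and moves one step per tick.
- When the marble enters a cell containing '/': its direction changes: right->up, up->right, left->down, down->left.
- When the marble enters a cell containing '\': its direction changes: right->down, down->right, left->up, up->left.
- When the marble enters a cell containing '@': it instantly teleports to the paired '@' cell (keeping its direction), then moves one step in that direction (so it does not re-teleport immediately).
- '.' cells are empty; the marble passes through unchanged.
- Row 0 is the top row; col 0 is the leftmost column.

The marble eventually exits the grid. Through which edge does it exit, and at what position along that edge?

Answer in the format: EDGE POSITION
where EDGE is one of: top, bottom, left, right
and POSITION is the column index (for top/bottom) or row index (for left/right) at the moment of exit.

Step 1: enter (0,6), '.' pass, move down to (1,6)
Step 2: enter (1,6), '.' pass, move down to (2,6)
Step 3: enter (2,6), '.' pass, move down to (3,6)
Step 4: enter (3,6), '.' pass, move down to (4,6)
Step 5: enter (4,6), '.' pass, move down to (5,6)
Step 6: enter (5,6), '.' pass, move down to (6,6)
Step 7: enter (6,6), '.' pass, move down to (7,6)
Step 8: at (7,6) — EXIT via bottom edge, pos 6

Answer: bottom 6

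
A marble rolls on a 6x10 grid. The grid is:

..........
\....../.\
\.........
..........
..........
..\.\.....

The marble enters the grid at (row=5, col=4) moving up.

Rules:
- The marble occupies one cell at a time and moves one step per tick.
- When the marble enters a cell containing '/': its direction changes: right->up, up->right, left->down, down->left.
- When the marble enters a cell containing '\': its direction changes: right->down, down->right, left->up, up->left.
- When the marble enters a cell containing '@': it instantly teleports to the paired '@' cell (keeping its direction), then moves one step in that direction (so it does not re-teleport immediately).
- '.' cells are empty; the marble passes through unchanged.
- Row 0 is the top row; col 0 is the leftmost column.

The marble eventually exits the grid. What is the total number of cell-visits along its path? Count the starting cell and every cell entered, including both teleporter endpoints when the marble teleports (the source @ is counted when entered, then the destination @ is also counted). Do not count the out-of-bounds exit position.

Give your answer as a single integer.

Step 1: enter (5,4), '\' deflects up->left, move left to (5,3)
Step 2: enter (5,3), '.' pass, move left to (5,2)
Step 3: enter (5,2), '\' deflects left->up, move up to (4,2)
Step 4: enter (4,2), '.' pass, move up to (3,2)
Step 5: enter (3,2), '.' pass, move up to (2,2)
Step 6: enter (2,2), '.' pass, move up to (1,2)
Step 7: enter (1,2), '.' pass, move up to (0,2)
Step 8: enter (0,2), '.' pass, move up to (-1,2)
Step 9: at (-1,2) — EXIT via top edge, pos 2
Path length (cell visits): 8

Answer: 8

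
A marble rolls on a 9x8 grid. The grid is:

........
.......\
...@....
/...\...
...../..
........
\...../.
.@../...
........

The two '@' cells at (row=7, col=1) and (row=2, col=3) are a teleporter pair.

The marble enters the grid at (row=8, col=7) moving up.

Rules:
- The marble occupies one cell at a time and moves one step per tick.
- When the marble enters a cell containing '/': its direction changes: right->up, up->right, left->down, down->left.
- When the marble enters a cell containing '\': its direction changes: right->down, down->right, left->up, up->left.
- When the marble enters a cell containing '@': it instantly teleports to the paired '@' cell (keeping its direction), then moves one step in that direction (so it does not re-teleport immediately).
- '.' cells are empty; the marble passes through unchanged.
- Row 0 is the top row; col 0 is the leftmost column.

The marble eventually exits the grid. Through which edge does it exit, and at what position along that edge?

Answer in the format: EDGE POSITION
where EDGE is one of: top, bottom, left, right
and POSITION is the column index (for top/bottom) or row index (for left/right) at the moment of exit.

Step 1: enter (8,7), '.' pass, move up to (7,7)
Step 2: enter (7,7), '.' pass, move up to (6,7)
Step 3: enter (6,7), '.' pass, move up to (5,7)
Step 4: enter (5,7), '.' pass, move up to (4,7)
Step 5: enter (4,7), '.' pass, move up to (3,7)
Step 6: enter (3,7), '.' pass, move up to (2,7)
Step 7: enter (2,7), '.' pass, move up to (1,7)
Step 8: enter (1,7), '\' deflects up->left, move left to (1,6)
Step 9: enter (1,6), '.' pass, move left to (1,5)
Step 10: enter (1,5), '.' pass, move left to (1,4)
Step 11: enter (1,4), '.' pass, move left to (1,3)
Step 12: enter (1,3), '.' pass, move left to (1,2)
Step 13: enter (1,2), '.' pass, move left to (1,1)
Step 14: enter (1,1), '.' pass, move left to (1,0)
Step 15: enter (1,0), '.' pass, move left to (1,-1)
Step 16: at (1,-1) — EXIT via left edge, pos 1

Answer: left 1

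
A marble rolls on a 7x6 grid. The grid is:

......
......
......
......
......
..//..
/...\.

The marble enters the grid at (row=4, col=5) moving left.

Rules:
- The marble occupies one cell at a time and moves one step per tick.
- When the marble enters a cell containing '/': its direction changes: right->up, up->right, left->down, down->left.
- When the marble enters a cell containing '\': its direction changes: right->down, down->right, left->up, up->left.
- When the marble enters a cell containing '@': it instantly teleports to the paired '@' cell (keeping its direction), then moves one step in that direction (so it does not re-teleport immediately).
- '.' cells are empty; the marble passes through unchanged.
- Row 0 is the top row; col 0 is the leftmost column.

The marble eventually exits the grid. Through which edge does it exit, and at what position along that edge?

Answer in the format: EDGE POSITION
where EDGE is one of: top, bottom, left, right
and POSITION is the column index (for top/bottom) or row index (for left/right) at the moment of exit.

Step 1: enter (4,5), '.' pass, move left to (4,4)
Step 2: enter (4,4), '.' pass, move left to (4,3)
Step 3: enter (4,3), '.' pass, move left to (4,2)
Step 4: enter (4,2), '.' pass, move left to (4,1)
Step 5: enter (4,1), '.' pass, move left to (4,0)
Step 6: enter (4,0), '.' pass, move left to (4,-1)
Step 7: at (4,-1) — EXIT via left edge, pos 4

Answer: left 4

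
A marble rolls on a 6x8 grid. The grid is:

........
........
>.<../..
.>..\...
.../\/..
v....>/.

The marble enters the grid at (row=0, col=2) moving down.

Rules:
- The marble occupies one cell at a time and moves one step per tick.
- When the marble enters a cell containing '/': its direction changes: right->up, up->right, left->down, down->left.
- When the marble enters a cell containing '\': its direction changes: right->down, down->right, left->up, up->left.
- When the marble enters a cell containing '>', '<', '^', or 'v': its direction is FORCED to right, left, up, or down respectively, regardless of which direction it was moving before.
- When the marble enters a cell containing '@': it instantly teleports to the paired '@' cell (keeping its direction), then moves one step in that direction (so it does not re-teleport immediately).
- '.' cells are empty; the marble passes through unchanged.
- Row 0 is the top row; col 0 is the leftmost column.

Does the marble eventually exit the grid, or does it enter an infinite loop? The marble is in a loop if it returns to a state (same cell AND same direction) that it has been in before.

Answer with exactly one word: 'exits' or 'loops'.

Answer: loops

Derivation:
Step 1: enter (0,2), '.' pass, move down to (1,2)
Step 2: enter (1,2), '.' pass, move down to (2,2)
Step 3: enter (2,2), '<' forces down->left, move left to (2,1)
Step 4: enter (2,1), '.' pass, move left to (2,0)
Step 5: enter (2,0), '>' forces left->right, move right to (2,1)
Step 6: enter (2,1), '.' pass, move right to (2,2)
Step 7: enter (2,2), '<' forces right->left, move left to (2,1)
Step 8: at (2,1) dir=left — LOOP DETECTED (seen before)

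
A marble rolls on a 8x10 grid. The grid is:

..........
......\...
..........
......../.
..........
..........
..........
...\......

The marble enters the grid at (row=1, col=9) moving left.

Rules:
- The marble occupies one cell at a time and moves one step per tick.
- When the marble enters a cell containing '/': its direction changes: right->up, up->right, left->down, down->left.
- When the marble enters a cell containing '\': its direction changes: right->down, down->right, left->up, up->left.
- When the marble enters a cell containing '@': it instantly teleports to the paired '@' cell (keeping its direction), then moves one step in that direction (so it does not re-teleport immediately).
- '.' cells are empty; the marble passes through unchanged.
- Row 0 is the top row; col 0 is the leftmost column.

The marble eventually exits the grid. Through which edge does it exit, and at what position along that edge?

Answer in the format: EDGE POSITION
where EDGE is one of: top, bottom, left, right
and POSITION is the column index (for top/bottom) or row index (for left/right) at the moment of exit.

Answer: top 6

Derivation:
Step 1: enter (1,9), '.' pass, move left to (1,8)
Step 2: enter (1,8), '.' pass, move left to (1,7)
Step 3: enter (1,7), '.' pass, move left to (1,6)
Step 4: enter (1,6), '\' deflects left->up, move up to (0,6)
Step 5: enter (0,6), '.' pass, move up to (-1,6)
Step 6: at (-1,6) — EXIT via top edge, pos 6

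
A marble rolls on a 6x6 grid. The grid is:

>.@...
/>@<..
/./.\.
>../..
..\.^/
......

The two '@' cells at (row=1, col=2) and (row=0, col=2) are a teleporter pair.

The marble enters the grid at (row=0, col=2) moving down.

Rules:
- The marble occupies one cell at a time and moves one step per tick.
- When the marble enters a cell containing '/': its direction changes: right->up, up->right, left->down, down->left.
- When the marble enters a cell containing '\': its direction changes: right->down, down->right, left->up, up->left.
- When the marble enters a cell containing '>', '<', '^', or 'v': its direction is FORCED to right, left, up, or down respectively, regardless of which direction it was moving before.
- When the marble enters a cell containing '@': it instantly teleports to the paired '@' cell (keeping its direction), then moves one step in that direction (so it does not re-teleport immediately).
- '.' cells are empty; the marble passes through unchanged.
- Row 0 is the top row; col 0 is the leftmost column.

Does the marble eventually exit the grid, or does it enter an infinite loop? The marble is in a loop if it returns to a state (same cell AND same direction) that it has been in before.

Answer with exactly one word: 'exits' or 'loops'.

Answer: loops

Derivation:
Step 1: enter (0,2), '@' teleport (0,2)->(1,2), also enter (1,2), move down to (2,2)
Step 2: enter (2,2), '/' deflects down->left, move left to (2,1)
Step 3: enter (2,1), '.' pass, move left to (2,0)
Step 4: enter (2,0), '/' deflects left->down, move down to (3,0)
Step 5: enter (3,0), '>' forces down->right, move right to (3,1)
Step 6: enter (3,1), '.' pass, move right to (3,2)
Step 7: enter (3,2), '.' pass, move right to (3,3)
Step 8: enter (3,3), '/' deflects right->up, move up to (2,3)
Step 9: enter (2,3), '.' pass, move up to (1,3)
Step 10: enter (1,3), '<' forces up->left, move left to (1,2)
Step 11: enter (1,2), '@' teleport (1,2)->(0,2), also enter (0,2), move left to (0,1)
Step 12: enter (0,1), '.' pass, move left to (0,0)
Step 13: enter (0,0), '>' forces left->right, move right to (0,1)
Step 14: enter (0,1), '.' pass, move right to (0,2)
Step 15: enter (0,2), '@' teleport (0,2)->(1,2), also enter (1,2), move right to (1,3)
Step 16: enter (1,3), '<' forces right->left, move left to (1,2)
Step 17: at (1,2) dir=left — LOOP DETECTED (seen before)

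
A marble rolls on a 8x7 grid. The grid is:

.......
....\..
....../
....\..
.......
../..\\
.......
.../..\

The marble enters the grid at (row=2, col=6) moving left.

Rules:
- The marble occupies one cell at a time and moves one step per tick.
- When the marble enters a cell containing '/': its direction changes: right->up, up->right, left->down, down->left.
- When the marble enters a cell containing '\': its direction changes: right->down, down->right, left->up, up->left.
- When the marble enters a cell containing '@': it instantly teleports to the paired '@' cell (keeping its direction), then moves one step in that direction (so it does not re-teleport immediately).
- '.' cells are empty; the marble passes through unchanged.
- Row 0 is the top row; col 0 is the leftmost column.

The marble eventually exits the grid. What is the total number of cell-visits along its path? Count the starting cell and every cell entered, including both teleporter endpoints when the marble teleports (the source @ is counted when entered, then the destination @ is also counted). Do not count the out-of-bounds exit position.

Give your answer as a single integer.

Step 1: enter (2,6), '/' deflects left->down, move down to (3,6)
Step 2: enter (3,6), '.' pass, move down to (4,6)
Step 3: enter (4,6), '.' pass, move down to (5,6)
Step 4: enter (5,6), '\' deflects down->right, move right to (5,7)
Step 5: at (5,7) — EXIT via right edge, pos 5
Path length (cell visits): 4

Answer: 4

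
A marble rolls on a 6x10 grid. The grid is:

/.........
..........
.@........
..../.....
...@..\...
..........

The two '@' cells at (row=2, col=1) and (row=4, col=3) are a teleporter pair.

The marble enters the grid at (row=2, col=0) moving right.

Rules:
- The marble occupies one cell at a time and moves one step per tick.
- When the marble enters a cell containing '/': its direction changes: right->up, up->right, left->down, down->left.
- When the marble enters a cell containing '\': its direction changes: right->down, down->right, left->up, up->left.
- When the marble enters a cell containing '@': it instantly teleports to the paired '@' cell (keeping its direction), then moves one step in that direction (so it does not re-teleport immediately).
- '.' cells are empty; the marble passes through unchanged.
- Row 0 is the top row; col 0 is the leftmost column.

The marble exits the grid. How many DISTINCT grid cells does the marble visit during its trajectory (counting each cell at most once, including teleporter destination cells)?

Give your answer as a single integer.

Step 1: enter (2,0), '.' pass, move right to (2,1)
Step 2: enter (2,1), '@' teleport (2,1)->(4,3), also enter (4,3), move right to (4,4)
Step 3: enter (4,4), '.' pass, move right to (4,5)
Step 4: enter (4,5), '.' pass, move right to (4,6)
Step 5: enter (4,6), '\' deflects right->down, move down to (5,6)
Step 6: enter (5,6), '.' pass, move down to (6,6)
Step 7: at (6,6) — EXIT via bottom edge, pos 6
Distinct cells visited: 7 (path length 7)

Answer: 7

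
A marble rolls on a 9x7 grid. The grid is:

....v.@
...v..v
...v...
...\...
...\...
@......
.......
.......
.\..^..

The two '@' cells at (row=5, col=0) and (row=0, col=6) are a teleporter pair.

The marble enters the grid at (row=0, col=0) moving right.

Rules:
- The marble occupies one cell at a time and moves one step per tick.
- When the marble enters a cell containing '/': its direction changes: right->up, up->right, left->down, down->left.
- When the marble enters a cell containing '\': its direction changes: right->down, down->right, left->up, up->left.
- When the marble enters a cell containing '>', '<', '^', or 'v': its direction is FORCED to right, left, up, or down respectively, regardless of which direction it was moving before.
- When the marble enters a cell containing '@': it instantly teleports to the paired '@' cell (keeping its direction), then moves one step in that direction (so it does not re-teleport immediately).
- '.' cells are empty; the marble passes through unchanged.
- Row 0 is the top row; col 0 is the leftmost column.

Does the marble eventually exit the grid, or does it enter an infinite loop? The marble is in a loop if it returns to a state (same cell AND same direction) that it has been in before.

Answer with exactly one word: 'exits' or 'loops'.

Step 1: enter (0,0), '.' pass, move right to (0,1)
Step 2: enter (0,1), '.' pass, move right to (0,2)
Step 3: enter (0,2), '.' pass, move right to (0,3)
Step 4: enter (0,3), '.' pass, move right to (0,4)
Step 5: enter (0,4), 'v' forces right->down, move down to (1,4)
Step 6: enter (1,4), '.' pass, move down to (2,4)
Step 7: enter (2,4), '.' pass, move down to (3,4)
Step 8: enter (3,4), '.' pass, move down to (4,4)
Step 9: enter (4,4), '.' pass, move down to (5,4)
Step 10: enter (5,4), '.' pass, move down to (6,4)
Step 11: enter (6,4), '.' pass, move down to (7,4)
Step 12: enter (7,4), '.' pass, move down to (8,4)
Step 13: enter (8,4), '^' forces down->up, move up to (7,4)
Step 14: enter (7,4), '.' pass, move up to (6,4)
Step 15: enter (6,4), '.' pass, move up to (5,4)
Step 16: enter (5,4), '.' pass, move up to (4,4)
Step 17: enter (4,4), '.' pass, move up to (3,4)
Step 18: enter (3,4), '.' pass, move up to (2,4)
Step 19: enter (2,4), '.' pass, move up to (1,4)
Step 20: enter (1,4), '.' pass, move up to (0,4)
Step 21: enter (0,4), 'v' forces up->down, move down to (1,4)
Step 22: at (1,4) dir=down — LOOP DETECTED (seen before)

Answer: loops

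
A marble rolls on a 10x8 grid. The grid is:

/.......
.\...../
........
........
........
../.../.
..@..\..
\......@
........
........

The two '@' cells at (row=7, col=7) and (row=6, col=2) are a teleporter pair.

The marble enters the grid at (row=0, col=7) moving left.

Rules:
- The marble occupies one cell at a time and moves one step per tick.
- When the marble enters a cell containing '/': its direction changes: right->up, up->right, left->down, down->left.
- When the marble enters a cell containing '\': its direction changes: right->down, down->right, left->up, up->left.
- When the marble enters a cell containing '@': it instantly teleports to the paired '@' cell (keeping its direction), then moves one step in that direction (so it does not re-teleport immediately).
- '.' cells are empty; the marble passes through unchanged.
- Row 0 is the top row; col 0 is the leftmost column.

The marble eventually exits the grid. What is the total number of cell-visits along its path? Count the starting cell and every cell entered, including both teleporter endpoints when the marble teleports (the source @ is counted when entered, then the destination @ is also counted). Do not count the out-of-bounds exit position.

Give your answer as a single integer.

Answer: 29

Derivation:
Step 1: enter (0,7), '.' pass, move left to (0,6)
Step 2: enter (0,6), '.' pass, move left to (0,5)
Step 3: enter (0,5), '.' pass, move left to (0,4)
Step 4: enter (0,4), '.' pass, move left to (0,3)
Step 5: enter (0,3), '.' pass, move left to (0,2)
Step 6: enter (0,2), '.' pass, move left to (0,1)
Step 7: enter (0,1), '.' pass, move left to (0,0)
Step 8: enter (0,0), '/' deflects left->down, move down to (1,0)
Step 9: enter (1,0), '.' pass, move down to (2,0)
Step 10: enter (2,0), '.' pass, move down to (3,0)
Step 11: enter (3,0), '.' pass, move down to (4,0)
Step 12: enter (4,0), '.' pass, move down to (5,0)
Step 13: enter (5,0), '.' pass, move down to (6,0)
Step 14: enter (6,0), '.' pass, move down to (7,0)
Step 15: enter (7,0), '\' deflects down->right, move right to (7,1)
Step 16: enter (7,1), '.' pass, move right to (7,2)
Step 17: enter (7,2), '.' pass, move right to (7,3)
Step 18: enter (7,3), '.' pass, move right to (7,4)
Step 19: enter (7,4), '.' pass, move right to (7,5)
Step 20: enter (7,5), '.' pass, move right to (7,6)
Step 21: enter (7,6), '.' pass, move right to (7,7)
Step 22: enter (7,7), '@' teleport (7,7)->(6,2), also enter (6,2), move right to (6,3)
Step 23: enter (6,3), '.' pass, move right to (6,4)
Step 24: enter (6,4), '.' pass, move right to (6,5)
Step 25: enter (6,5), '\' deflects right->down, move down to (7,5)
Step 26: enter (7,5), '.' pass, move down to (8,5)
Step 27: enter (8,5), '.' pass, move down to (9,5)
Step 28: enter (9,5), '.' pass, move down to (10,5)
Step 29: at (10,5) — EXIT via bottom edge, pos 5
Path length (cell visits): 29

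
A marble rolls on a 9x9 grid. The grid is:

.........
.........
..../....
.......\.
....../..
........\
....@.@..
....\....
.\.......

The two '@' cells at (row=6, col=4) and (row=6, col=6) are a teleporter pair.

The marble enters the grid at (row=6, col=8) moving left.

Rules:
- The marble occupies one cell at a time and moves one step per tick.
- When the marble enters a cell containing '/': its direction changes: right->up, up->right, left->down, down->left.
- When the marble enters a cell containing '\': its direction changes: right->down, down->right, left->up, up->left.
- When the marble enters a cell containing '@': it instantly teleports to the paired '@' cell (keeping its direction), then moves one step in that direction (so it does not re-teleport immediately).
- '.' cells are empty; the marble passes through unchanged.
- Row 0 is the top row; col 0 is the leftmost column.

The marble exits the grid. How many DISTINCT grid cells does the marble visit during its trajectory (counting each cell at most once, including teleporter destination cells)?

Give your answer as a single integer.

Step 1: enter (6,8), '.' pass, move left to (6,7)
Step 2: enter (6,7), '.' pass, move left to (6,6)
Step 3: enter (6,6), '@' teleport (6,6)->(6,4), also enter (6,4), move left to (6,3)
Step 4: enter (6,3), '.' pass, move left to (6,2)
Step 5: enter (6,2), '.' pass, move left to (6,1)
Step 6: enter (6,1), '.' pass, move left to (6,0)
Step 7: enter (6,0), '.' pass, move left to (6,-1)
Step 8: at (6,-1) — EXIT via left edge, pos 6
Distinct cells visited: 8 (path length 8)

Answer: 8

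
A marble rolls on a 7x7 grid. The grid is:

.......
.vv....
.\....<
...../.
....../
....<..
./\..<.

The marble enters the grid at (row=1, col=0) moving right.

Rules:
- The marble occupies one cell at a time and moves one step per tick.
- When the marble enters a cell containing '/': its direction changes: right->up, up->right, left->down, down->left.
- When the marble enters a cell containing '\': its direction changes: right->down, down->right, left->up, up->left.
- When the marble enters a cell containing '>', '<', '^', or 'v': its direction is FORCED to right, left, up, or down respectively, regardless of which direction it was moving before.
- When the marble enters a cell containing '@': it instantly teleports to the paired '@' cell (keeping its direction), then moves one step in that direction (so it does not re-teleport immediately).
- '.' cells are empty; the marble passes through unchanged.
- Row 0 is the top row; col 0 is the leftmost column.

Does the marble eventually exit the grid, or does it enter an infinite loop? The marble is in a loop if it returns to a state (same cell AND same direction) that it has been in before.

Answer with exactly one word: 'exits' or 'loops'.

Step 1: enter (1,0), '.' pass, move right to (1,1)
Step 2: enter (1,1), 'v' forces right->down, move down to (2,1)
Step 3: enter (2,1), '\' deflects down->right, move right to (2,2)
Step 4: enter (2,2), '.' pass, move right to (2,3)
Step 5: enter (2,3), '.' pass, move right to (2,4)
Step 6: enter (2,4), '.' pass, move right to (2,5)
Step 7: enter (2,5), '.' pass, move right to (2,6)
Step 8: enter (2,6), '<' forces right->left, move left to (2,5)
Step 9: enter (2,5), '.' pass, move left to (2,4)
Step 10: enter (2,4), '.' pass, move left to (2,3)
Step 11: enter (2,3), '.' pass, move left to (2,2)
Step 12: enter (2,2), '.' pass, move left to (2,1)
Step 13: enter (2,1), '\' deflects left->up, move up to (1,1)
Step 14: enter (1,1), 'v' forces up->down, move down to (2,1)
Step 15: at (2,1) dir=down — LOOP DETECTED (seen before)

Answer: loops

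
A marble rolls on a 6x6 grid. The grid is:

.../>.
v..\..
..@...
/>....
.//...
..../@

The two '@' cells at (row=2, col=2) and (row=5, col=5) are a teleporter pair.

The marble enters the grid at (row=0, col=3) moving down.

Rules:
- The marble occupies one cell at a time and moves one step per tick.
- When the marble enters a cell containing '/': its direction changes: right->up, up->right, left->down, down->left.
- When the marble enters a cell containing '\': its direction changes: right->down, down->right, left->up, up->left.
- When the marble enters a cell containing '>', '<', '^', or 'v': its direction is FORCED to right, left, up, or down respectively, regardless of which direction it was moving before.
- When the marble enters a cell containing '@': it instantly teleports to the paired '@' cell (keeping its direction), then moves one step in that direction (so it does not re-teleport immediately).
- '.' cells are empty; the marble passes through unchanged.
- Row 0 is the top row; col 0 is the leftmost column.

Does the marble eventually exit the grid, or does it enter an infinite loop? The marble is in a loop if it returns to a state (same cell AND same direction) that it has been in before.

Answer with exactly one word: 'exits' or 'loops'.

Answer: exits

Derivation:
Step 1: enter (0,3), '/' deflects down->left, move left to (0,2)
Step 2: enter (0,2), '.' pass, move left to (0,1)
Step 3: enter (0,1), '.' pass, move left to (0,0)
Step 4: enter (0,0), '.' pass, move left to (0,-1)
Step 5: at (0,-1) — EXIT via left edge, pos 0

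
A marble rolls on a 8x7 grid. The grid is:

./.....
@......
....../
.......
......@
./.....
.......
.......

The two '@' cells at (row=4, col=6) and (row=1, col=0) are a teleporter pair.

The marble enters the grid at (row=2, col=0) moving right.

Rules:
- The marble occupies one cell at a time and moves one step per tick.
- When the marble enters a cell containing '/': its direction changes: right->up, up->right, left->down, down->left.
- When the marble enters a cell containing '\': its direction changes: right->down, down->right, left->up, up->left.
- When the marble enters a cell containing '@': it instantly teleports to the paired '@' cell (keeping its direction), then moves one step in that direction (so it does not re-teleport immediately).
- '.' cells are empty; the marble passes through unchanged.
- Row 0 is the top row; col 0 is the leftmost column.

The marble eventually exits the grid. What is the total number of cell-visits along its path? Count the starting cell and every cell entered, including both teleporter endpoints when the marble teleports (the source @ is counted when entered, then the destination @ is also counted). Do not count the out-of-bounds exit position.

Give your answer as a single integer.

Step 1: enter (2,0), '.' pass, move right to (2,1)
Step 2: enter (2,1), '.' pass, move right to (2,2)
Step 3: enter (2,2), '.' pass, move right to (2,3)
Step 4: enter (2,3), '.' pass, move right to (2,4)
Step 5: enter (2,4), '.' pass, move right to (2,5)
Step 6: enter (2,5), '.' pass, move right to (2,6)
Step 7: enter (2,6), '/' deflects right->up, move up to (1,6)
Step 8: enter (1,6), '.' pass, move up to (0,6)
Step 9: enter (0,6), '.' pass, move up to (-1,6)
Step 10: at (-1,6) — EXIT via top edge, pos 6
Path length (cell visits): 9

Answer: 9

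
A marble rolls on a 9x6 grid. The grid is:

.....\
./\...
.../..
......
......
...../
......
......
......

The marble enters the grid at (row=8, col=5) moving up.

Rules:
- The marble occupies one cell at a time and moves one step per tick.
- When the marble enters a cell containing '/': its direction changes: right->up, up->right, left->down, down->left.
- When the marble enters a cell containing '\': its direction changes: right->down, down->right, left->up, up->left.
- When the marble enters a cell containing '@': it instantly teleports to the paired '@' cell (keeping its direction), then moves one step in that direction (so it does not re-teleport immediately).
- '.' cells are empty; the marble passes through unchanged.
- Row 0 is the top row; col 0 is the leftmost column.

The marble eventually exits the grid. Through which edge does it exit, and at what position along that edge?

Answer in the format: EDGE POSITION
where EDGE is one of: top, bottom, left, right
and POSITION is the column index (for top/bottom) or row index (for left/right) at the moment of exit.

Answer: right 5

Derivation:
Step 1: enter (8,5), '.' pass, move up to (7,5)
Step 2: enter (7,5), '.' pass, move up to (6,5)
Step 3: enter (6,5), '.' pass, move up to (5,5)
Step 4: enter (5,5), '/' deflects up->right, move right to (5,6)
Step 5: at (5,6) — EXIT via right edge, pos 5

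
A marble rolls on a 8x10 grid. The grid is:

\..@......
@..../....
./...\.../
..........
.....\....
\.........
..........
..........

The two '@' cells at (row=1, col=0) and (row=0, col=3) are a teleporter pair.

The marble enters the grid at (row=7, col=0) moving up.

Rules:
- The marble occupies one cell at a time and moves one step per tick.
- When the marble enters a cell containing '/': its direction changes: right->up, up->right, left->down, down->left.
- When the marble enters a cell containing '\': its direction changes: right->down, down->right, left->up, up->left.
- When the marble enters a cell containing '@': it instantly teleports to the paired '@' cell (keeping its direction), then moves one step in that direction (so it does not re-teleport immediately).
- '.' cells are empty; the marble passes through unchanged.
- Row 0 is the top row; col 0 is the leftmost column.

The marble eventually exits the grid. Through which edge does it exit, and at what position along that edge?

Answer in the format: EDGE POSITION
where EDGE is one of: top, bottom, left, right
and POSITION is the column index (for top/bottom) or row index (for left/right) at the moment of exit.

Step 1: enter (7,0), '.' pass, move up to (6,0)
Step 2: enter (6,0), '.' pass, move up to (5,0)
Step 3: enter (5,0), '\' deflects up->left, move left to (5,-1)
Step 4: at (5,-1) — EXIT via left edge, pos 5

Answer: left 5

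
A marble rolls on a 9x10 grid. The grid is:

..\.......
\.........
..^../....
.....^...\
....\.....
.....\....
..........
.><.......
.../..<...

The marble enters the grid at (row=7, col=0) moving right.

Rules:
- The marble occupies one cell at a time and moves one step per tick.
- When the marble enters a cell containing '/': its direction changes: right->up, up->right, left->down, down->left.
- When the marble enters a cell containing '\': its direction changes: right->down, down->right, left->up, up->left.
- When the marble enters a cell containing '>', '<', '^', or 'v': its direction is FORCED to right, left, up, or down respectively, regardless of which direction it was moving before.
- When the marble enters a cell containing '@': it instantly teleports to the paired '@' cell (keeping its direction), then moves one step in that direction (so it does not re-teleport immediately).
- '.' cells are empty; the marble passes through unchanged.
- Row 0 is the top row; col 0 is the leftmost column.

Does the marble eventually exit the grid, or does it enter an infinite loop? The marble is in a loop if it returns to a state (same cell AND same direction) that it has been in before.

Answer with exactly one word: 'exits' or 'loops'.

Step 1: enter (7,0), '.' pass, move right to (7,1)
Step 2: enter (7,1), '>' forces right->right, move right to (7,2)
Step 3: enter (7,2), '<' forces right->left, move left to (7,1)
Step 4: enter (7,1), '>' forces left->right, move right to (7,2)
Step 5: at (7,2) dir=right — LOOP DETECTED (seen before)

Answer: loops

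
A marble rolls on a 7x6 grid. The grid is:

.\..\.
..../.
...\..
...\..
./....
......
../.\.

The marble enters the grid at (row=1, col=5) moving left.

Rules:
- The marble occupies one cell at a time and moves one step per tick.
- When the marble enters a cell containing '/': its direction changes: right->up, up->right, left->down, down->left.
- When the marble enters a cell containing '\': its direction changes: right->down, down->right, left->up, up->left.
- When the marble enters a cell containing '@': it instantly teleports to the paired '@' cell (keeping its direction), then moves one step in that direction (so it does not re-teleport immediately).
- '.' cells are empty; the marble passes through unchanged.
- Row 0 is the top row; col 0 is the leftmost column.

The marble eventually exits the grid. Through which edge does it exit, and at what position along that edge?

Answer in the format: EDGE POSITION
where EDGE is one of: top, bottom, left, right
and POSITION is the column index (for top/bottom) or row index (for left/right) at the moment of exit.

Answer: right 6

Derivation:
Step 1: enter (1,5), '.' pass, move left to (1,4)
Step 2: enter (1,4), '/' deflects left->down, move down to (2,4)
Step 3: enter (2,4), '.' pass, move down to (3,4)
Step 4: enter (3,4), '.' pass, move down to (4,4)
Step 5: enter (4,4), '.' pass, move down to (5,4)
Step 6: enter (5,4), '.' pass, move down to (6,4)
Step 7: enter (6,4), '\' deflects down->right, move right to (6,5)
Step 8: enter (6,5), '.' pass, move right to (6,6)
Step 9: at (6,6) — EXIT via right edge, pos 6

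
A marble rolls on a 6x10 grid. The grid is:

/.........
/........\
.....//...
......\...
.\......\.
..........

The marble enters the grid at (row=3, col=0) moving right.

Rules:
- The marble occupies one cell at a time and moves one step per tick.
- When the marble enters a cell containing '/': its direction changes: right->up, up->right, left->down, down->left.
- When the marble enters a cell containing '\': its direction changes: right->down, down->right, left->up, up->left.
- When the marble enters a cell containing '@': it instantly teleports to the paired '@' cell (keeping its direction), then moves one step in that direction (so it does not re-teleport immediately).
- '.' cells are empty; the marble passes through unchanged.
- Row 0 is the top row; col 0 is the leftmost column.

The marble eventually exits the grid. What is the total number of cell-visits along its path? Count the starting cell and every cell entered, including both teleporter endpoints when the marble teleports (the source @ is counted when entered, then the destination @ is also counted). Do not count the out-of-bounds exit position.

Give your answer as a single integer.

Answer: 9

Derivation:
Step 1: enter (3,0), '.' pass, move right to (3,1)
Step 2: enter (3,1), '.' pass, move right to (3,2)
Step 3: enter (3,2), '.' pass, move right to (3,3)
Step 4: enter (3,3), '.' pass, move right to (3,4)
Step 5: enter (3,4), '.' pass, move right to (3,5)
Step 6: enter (3,5), '.' pass, move right to (3,6)
Step 7: enter (3,6), '\' deflects right->down, move down to (4,6)
Step 8: enter (4,6), '.' pass, move down to (5,6)
Step 9: enter (5,6), '.' pass, move down to (6,6)
Step 10: at (6,6) — EXIT via bottom edge, pos 6
Path length (cell visits): 9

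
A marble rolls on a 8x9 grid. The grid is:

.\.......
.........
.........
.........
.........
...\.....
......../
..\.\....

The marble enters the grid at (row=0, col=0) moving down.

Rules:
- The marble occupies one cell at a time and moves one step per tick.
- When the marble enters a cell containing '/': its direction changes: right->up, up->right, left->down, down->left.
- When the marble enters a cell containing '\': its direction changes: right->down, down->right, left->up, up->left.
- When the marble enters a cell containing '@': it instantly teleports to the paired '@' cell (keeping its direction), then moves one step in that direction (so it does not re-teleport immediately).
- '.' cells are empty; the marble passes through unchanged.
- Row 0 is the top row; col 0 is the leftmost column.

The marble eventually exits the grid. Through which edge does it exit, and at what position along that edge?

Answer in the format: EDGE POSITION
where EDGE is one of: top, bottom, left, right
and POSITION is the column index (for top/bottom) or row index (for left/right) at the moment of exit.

Answer: bottom 0

Derivation:
Step 1: enter (0,0), '.' pass, move down to (1,0)
Step 2: enter (1,0), '.' pass, move down to (2,0)
Step 3: enter (2,0), '.' pass, move down to (3,0)
Step 4: enter (3,0), '.' pass, move down to (4,0)
Step 5: enter (4,0), '.' pass, move down to (5,0)
Step 6: enter (5,0), '.' pass, move down to (6,0)
Step 7: enter (6,0), '.' pass, move down to (7,0)
Step 8: enter (7,0), '.' pass, move down to (8,0)
Step 9: at (8,0) — EXIT via bottom edge, pos 0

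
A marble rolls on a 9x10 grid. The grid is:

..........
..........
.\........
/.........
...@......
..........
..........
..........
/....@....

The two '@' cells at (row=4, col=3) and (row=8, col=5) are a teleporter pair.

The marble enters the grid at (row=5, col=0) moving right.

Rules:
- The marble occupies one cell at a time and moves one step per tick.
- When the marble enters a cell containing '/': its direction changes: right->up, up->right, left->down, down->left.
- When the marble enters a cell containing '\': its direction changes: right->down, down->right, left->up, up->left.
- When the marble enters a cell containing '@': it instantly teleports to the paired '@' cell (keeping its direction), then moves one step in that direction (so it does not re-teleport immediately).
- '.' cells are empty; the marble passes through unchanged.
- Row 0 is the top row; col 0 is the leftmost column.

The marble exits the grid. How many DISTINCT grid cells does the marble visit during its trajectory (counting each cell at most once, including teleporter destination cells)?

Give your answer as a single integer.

Step 1: enter (5,0), '.' pass, move right to (5,1)
Step 2: enter (5,1), '.' pass, move right to (5,2)
Step 3: enter (5,2), '.' pass, move right to (5,3)
Step 4: enter (5,3), '.' pass, move right to (5,4)
Step 5: enter (5,4), '.' pass, move right to (5,5)
Step 6: enter (5,5), '.' pass, move right to (5,6)
Step 7: enter (5,6), '.' pass, move right to (5,7)
Step 8: enter (5,7), '.' pass, move right to (5,8)
Step 9: enter (5,8), '.' pass, move right to (5,9)
Step 10: enter (5,9), '.' pass, move right to (5,10)
Step 11: at (5,10) — EXIT via right edge, pos 5
Distinct cells visited: 10 (path length 10)

Answer: 10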